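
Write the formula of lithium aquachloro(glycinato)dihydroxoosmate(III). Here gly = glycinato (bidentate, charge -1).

Ligands: 2 hydroxo (OH, -1), 1 aqua (H2O, neutral), 1 glycinato (gly, -1), 1 chloro (Cl, -1). Ligand charge sum = -4.
With Os in oxidation state +3, the complex ion is [Os...]^1−.
Charge balance with lithium (+1) requires 1 complex ion per 1 lithium.

Li[OsCl(gly)(H2O)(OH)2]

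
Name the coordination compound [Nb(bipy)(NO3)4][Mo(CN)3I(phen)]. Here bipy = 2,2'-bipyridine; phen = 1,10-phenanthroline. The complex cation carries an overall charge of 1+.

The complex cation is given as 1+; its ligand charges sum to -4, so Nb = +5.
A 1:1 salt means the anion carries the equal and opposite charge, 1−.
Anion: ligand charges sum to -4; for the ion to be 1−, Mo = +3.

(2,2'-bipyridine)tetranitratoniobium(V) tricyanoiodo(1,10-phenanthroline)molybdate(III)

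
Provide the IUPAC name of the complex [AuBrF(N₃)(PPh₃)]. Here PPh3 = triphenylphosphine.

There is no counter-ion, so the complex is neutral overall.
Ligand charges: 1×azido (-1 each), 1×triphenylphosphine (neutral), 1×bromo (-1 each), 1×fluoro (-1 each); total -3. So Au + (-3) = 0, giving Au = +3.
Ligands are named alphabetically: azido before bromo before fluoro before triphenylphosphine.

azidobromofluoro(triphenylphosphine)gold(III)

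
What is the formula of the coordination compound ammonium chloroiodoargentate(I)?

Ligands: 1 iodo (I, -1), 1 chloro (Cl, -1). Ligand charge sum = -2.
With Ag in oxidation state +1, the complex ion is [Ag...]^1−.
Charge balance with ammonium (+1) requires 1 complex ion per 1 ammonium.

NH4[AgClI]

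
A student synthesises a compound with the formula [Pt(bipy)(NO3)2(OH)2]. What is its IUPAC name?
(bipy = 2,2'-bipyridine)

(2,2'-bipyridine)dihydroxodinitratoplatinum(IV)

There is no counter-ion, so the complex is neutral overall.
Ligand charges: 1×2,2'-bipyridine (neutral), 2×nitrato (-1 each), 2×hydroxo (-1 each); total -4. So Pt + (-4) = 0, giving Pt = +4.
Ligands are named alphabetically: bipyridine before hydroxo before nitrato.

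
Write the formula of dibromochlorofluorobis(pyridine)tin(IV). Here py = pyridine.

Ligands: 2 bromo (Br, -1), 1 fluoro (F, -1), 1 chloro (Cl, -1), 2 pyridine (py, neutral). Ligand charge sum = -4.
With Sn in oxidation state +4, the complex ion is [Sn...].

[SnBr2ClF(py)2]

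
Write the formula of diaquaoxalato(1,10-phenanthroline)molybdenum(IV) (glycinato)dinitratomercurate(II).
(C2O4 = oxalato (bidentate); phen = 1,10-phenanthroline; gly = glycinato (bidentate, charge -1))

[Mo(C2O4)(H2O)2(phen)][Hg(gly)(NO3)2]2

Cation [Mo…]: ligand charges -2, Mo(IV) ⇒ ion charge 2+.
Anion [Hg…]: ligand charges -3, Hg(II) ⇒ ion charge 1−.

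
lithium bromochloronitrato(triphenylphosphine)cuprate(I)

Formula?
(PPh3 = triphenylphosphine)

Li2[CuBrCl(NO3)(PPh3)]

Ligands: 1 bromo (Br, -1), 1 nitrato (NO3, -1), 1 triphenylphosphine (PPh3, neutral), 1 chloro (Cl, -1). Ligand charge sum = -3.
With Cu in oxidation state +1, the complex ion is [Cu...]^2−.
Charge balance with lithium (+1) requires 1 complex ion per 2 lithium.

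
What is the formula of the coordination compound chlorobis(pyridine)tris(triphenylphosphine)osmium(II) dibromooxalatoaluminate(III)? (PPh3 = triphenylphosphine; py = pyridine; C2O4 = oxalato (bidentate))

[OsCl(PPh3)3(py)2][AlBr2(C2O4)]

Cation [Os…]: ligand charges -1, Os(II) ⇒ ion charge 1+.
Anion [Al…]: ligand charges -4, Al(III) ⇒ ion charge 1−.
One 1+ cation balances one 1− anion.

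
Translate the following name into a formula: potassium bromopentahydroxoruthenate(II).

Ligands: 1 bromo (Br, -1), 5 hydroxo (OH, -1). Ligand charge sum = -6.
Charge balance with potassium (+1) requires 1 complex ion per 4 potassium.

K4[RuBr(OH)5]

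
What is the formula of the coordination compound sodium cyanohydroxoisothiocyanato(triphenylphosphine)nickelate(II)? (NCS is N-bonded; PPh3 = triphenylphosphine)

Na[Ni(CN)(NCS)(OH)(PPh3)]

Ligands: 1 isothiocyanato (NCS, -1), 1 cyano (CN, -1), 1 triphenylphosphine (PPh3, neutral), 1 hydroxo (OH, -1). Ligand charge sum = -3.
Charge balance with sodium (+1) requires 1 complex ion per 1 sodium.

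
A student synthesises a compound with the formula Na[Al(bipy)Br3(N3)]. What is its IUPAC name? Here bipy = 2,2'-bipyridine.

The 1 sodium counter-ion carries a total charge of +1, so each complex ion is 1−.
Ligand charges: 1×2,2'-bipyridine (neutral), 1×azido (-1 each), 3×bromo (-1 each); total -4. So Al + (-4) = 1−, giving Al = +3.
Ligands are named alphabetically: azido before bipyridine before bromo.
The complex ion is anionic, so aluminium takes the -ate form aluminate(III).

sodium azido(2,2'-bipyridine)tribromoaluminate(III)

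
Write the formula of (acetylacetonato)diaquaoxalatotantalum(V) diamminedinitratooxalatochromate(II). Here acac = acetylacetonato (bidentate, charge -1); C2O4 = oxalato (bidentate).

[Ta(acac)(C2O4)(H2O)2][Cr(C2O4)(NH3)2(NO3)2]

Cation [Ta…]: ligand charges -3, Ta(V) ⇒ ion charge 2+.
Anion [Cr…]: ligand charges -4, Cr(II) ⇒ ion charge 2−.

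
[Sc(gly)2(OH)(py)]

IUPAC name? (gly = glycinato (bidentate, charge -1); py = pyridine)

There is no counter-ion, so the complex is neutral overall.
Ligand charges: 1×hydroxo (-1 each), 2×glycinato (-1 each), 1×pyridine (neutral); total -3. So Sc + (-3) = 0, giving Sc = +3.
Ligands are named alphabetically: glycinato before hydroxo before pyridine.

bis(glycinato)hydroxo(pyridine)scandium(III)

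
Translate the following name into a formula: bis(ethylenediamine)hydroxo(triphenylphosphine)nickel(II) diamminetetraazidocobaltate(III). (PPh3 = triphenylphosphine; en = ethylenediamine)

Cation [Ni…]: ligand charges -1, Ni(II) ⇒ ion charge 1+.
Anion [Co…]: ligand charges -4, Co(III) ⇒ ion charge 1−.
One 1+ cation balances one 1− anion.

[Ni(en)2(OH)(PPh3)][Co(N3)4(NH3)2]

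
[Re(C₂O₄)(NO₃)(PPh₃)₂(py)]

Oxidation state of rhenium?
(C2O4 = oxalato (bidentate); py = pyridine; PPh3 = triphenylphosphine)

No counter-ion: the bracketed complex is neutral.
Ligand charges: 1×C2O4 = -2; 1×NO3 = -1; 1×py neutral; 2×PPh3 neutral; sum -3.
Re + (-3) = 0 ⇒ Re is +3.

+3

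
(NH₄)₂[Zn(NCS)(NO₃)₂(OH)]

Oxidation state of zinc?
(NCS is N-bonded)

2 ammonium outside the brackets (+1 each) → the complex ion is 2−.
Ligand charges: 1×NCS = -1; 2×NO3 = -2; 1×OH = -1; sum -4.
Zn + (-4) = 2− ⇒ Zn is +2.

+2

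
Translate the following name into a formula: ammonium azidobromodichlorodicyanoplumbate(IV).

Ligands: 2 chloro (Cl, -1), 1 azido (N3, -1), 2 cyano (CN, -1), 1 bromo (Br, -1). Ligand charge sum = -6.
With Pb in oxidation state +4, the complex ion is [Pb...]^2−.
Charge balance with ammonium (+1) requires 1 complex ion per 2 ammonium.

(NH4)2[PbBrCl2(CN)2(N3)]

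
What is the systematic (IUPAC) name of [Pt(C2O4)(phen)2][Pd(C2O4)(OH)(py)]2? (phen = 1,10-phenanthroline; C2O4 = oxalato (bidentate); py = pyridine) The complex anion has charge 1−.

Both ions are complex: the cation is named first with the plain metal name, the anion second with the -ate form; each ion's ligands are alphabetised independently.
The complex anion is given as 1−; its ligand charges sum to -3, so Pd = +2.
With 2 anions per cation, the cation must be 2×1 = 2+.
Cation: ligand charges sum to -2; for the ion to be 2+, Pt = +4.

oxalatobis(1,10-phenanthroline)platinum(IV) hydroxooxalato(pyridine)palladate(II)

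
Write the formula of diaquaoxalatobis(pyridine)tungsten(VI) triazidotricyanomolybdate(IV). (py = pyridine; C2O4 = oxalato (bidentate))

Cation [W…]: ligand charges -2, W(VI) ⇒ ion charge 4+.
Anion [Mo…]: ligand charges -6, Mo(IV) ⇒ ion charge 2−.

[W(C2O4)(H2O)2(py)2][Mo(CN)3(N3)3]2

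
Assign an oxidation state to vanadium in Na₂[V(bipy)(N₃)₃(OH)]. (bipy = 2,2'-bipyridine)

+2

2 sodium outside the brackets (+1 each) → the complex ion is 2−.
Ligand charges: 3×N3 = -3; 1×bipy neutral; 1×OH = -1; sum -4.
V + (-4) = 2− ⇒ V is +2.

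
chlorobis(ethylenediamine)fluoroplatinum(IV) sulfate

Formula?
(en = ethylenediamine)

[PtCl(en)2F]SO4

Ligands: 1 fluoro (F, -1), 2 ethylenediamine (en, neutral), 1 chloro (Cl, -1). Ligand charge sum = -2.
With Pt in oxidation state +4, the complex ion is [Pt...]^2+.
Charge balance with sulfate (-2) requires 1 complex ion per 1 sulfate.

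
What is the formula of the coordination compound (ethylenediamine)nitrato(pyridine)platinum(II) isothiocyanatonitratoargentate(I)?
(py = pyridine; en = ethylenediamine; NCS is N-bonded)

Cation [Pt…]: ligand charges -1, Pt(II) ⇒ ion charge 1+.
Anion [Ag…]: ligand charges -2, Ag(I) ⇒ ion charge 1−.
One 1+ cation balances one 1− anion.

[Pt(en)(NO3)(py)][Ag(NCS)(NO3)]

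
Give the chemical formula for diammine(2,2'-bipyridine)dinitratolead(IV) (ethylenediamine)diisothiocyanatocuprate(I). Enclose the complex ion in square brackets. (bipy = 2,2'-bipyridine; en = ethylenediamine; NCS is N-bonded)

[Pb(bipy)(NH3)2(NO3)2][Cu(en)(NCS)2]2

Cation [Pb…]: ligand charges -2, Pb(IV) ⇒ ion charge 2+.
Anion [Cu…]: ligand charges -2, Cu(I) ⇒ ion charge 1−.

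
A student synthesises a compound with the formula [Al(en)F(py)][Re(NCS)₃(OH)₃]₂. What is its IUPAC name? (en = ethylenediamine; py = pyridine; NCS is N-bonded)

(ethylenediamine)fluoro(pyridine)aluminium(III) trihydroxotriisothiocyanatorhenate(V)

Both ions are complex: the cation is named first with the plain metal name, the anion second with the -ate form; each ion's ligands are alphabetised independently.
Aluminium is always +3 in its complexes; the cation's ligand charges sum to -1, so the complex cation is 2+.
With 2 anions per cation, each anion must be 2/2 = 1−.
Anion: ligand charges sum to -6; for the ion to be 1−, Re = +5.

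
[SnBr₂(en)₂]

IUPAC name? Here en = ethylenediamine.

There is no counter-ion, so the complex is neutral overall.
Ligand charges: 2×bromo (-1 each), 2×ethylenediamine (neutral); total -2. So Sn + (-2) = 0, giving Sn = +2.
Ligands are named alphabetically: bromo before ethylenediamine.

dibromobis(ethylenediamine)tin(II)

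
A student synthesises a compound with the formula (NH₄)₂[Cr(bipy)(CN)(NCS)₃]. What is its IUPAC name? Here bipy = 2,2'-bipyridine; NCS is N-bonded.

The 2 ammonium counter-ions carry a total charge of +2, so each complex ion is 2−.
Ligand charges: 1×2,2'-bipyridine (neutral), 3×isothiocyanato (-1 each), 1×cyano (-1 each); total -4. So Cr + (-4) = 2−, giving Cr = +2.
Ligands are named alphabetically: bipyridine before cyano before isothiocyanato.
The complex ion is anionic, so chromium takes the -ate form chromate(II).

ammonium (2,2'-bipyridine)cyanotriisothiocyanatochromate(II)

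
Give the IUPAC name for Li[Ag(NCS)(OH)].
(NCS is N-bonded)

The 1 lithium counter-ion carries a total charge of +1, so each complex ion is 1−.
Ligand charges: 1×hydroxo (-1 each), 1×isothiocyanato (-1 each); total -2. So Ag + (-2) = 1−, giving Ag = +1.
Ligands are named alphabetically: hydroxo before isothiocyanato.
The complex ion is anionic, so silver takes the -ate form argentate(I).

lithium hydroxoisothiocyanatoargentate(I)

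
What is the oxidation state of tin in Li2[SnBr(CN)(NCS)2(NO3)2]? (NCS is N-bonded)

2 lithium outside the brackets (+1 each) → the complex ion is 2−.
Ligand charges: 1×Br = -1; 1×CN = -1; 2×NO3 = -2; 2×NCS = -2; sum -6.
Sn + (-6) = 2− ⇒ Sn is +4.

+4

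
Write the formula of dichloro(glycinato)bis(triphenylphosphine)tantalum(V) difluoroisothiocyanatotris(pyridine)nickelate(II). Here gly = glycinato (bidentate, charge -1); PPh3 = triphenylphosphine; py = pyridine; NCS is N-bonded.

Cation [Ta…]: ligand charges -3, Ta(V) ⇒ ion charge 2+.
Anion [Ni…]: ligand charges -3, Ni(II) ⇒ ion charge 1−.
One 2+ cation requires 2 of the 1− anion.

[TaCl2(gly)(PPh3)2][NiF2(NCS)(py)3]2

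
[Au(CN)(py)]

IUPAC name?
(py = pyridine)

There is no counter-ion, so the complex is neutral overall.
Ligand charges: 1×pyridine (neutral), 1×cyano (-1 each); total -1. So Au + (-1) = 0, giving Au = +1.
Ligands are named alphabetically: cyano before pyridine.

cyano(pyridine)gold(I)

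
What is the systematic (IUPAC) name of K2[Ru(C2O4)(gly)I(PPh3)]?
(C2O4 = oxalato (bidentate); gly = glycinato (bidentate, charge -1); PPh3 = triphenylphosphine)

The 2 potassium counter-ions carry a total charge of +2, so each complex ion is 2−.
Ligand charges: 1×oxalato (-2 each), 1×glycinato (-1 each), 1×iodo (-1 each), 1×triphenylphosphine (neutral); total -4. So Ru + (-4) = 2−, giving Ru = +2.
The complex ion is anionic, so ruthenium takes the -ate form ruthenate(II).

potassium (glycinato)iodooxalato(triphenylphosphine)ruthenate(II)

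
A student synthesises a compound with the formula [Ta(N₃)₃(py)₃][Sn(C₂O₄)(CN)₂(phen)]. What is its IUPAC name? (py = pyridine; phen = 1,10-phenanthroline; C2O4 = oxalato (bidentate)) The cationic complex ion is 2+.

The complex cation is given as 2+; its ligand charges sum to -3, so Ta = +5.
A 1:1 salt means the anion carries the equal and opposite charge, 2−.
Anion: ligand charges sum to -4; for the ion to be 2−, Sn = +2.

triazidotris(pyridine)tantalum(V) dicyanooxalato(1,10-phenanthroline)stannate(II)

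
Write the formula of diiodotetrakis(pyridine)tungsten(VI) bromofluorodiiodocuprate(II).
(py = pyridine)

[WI2(py)4][CuBrFI2]2

Cation [W…]: ligand charges -2, W(VI) ⇒ ion charge 4+.
Anion [Cu…]: ligand charges -4, Cu(II) ⇒ ion charge 2−.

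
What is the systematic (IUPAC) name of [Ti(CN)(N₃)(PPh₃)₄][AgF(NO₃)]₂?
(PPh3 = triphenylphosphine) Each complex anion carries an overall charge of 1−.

azidocyanotetrakis(triphenylphosphine)titanium(IV) fluoronitratoargentate(I)

Both ions are complex: the cation is named first with the plain metal name, the anion second with the -ate form; each ion's ligands are alphabetised independently.
The complex anion is given as 1−; its ligand charges sum to -2, so Ag = +1.
With 2 anions per cation, the cation must be 2×1 = 2+.
Cation: ligand charges sum to -2; for the ion to be 2+, Ti = +4.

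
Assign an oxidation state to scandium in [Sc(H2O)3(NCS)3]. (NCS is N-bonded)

+3

No counter-ion: the bracketed complex is neutral.
Ligand charges: 3×H2O neutral; 3×NCS = -3; sum -3.
Sc + (-3) = 0 ⇒ Sc is +3.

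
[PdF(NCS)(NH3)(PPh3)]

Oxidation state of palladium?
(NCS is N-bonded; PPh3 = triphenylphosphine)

No counter-ion: the bracketed complex is neutral.
Ligand charges: 1×NH3 neutral; 1×NCS = -1; 1×PPh3 neutral; 1×F = -1; sum -2.
Pd + (-2) = 0 ⇒ Pd is +2.

+2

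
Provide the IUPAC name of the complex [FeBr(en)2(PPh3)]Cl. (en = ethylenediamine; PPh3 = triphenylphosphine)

bromobis(ethylenediamine)(triphenylphosphine)iron(II) chloride

The 1 chloride counter-ion carries a total charge of -1, so each complex ion is 1+.
Ligand charges: 2×ethylenediamine (neutral), 1×bromo (-1 each), 1×triphenylphosphine (neutral); total -1. So Fe + (-1) = 1+, giving Fe = +2.
Ligands are named alphabetically: bromo before ethylenediamine before triphenylphosphine.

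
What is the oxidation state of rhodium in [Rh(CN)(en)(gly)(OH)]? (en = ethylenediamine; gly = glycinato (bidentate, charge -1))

+3

No counter-ion: the bracketed complex is neutral.
Ligand charges: 1×en neutral; 1×CN = -1; 1×OH = -1; 1×gly = -1; sum -3.
Rh + (-3) = 0 ⇒ Rh is +3.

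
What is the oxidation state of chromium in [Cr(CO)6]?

0

No counter-ion: the bracketed complex is neutral.
Ligand charges: 6×CO neutral; sum 0.
Cr + (0) = 0 ⇒ Cr is 0.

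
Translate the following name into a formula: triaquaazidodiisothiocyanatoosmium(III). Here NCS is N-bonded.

[Os(H2O)3(N3)(NCS)2]

Ligands: 2 isothiocyanato (NCS, -1), 1 azido (N3, -1), 3 aqua (H2O, neutral). Ligand charge sum = -3.
With Os in oxidation state +3, the complex ion is [Os...].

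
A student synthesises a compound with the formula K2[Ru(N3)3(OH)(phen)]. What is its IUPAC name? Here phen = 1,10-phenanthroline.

potassium triazidohydroxo(1,10-phenanthroline)ruthenate(II)

The 2 potassium counter-ions carry a total charge of +2, so each complex ion is 2−.
Ligand charges: 1×hydroxo (-1 each), 3×azido (-1 each), 1×1,10-phenanthroline (neutral); total -4. So Ru + (-4) = 2−, giving Ru = +2.
Ligands are named alphabetically: azido before hydroxo before phenanthroline.
The complex ion is anionic, so ruthenium takes the -ate form ruthenate(II).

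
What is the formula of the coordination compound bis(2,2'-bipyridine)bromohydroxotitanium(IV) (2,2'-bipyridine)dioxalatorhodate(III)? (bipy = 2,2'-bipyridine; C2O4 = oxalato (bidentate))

Cation [Ti…]: ligand charges -2, Ti(IV) ⇒ ion charge 2+.
Anion [Rh…]: ligand charges -4, Rh(III) ⇒ ion charge 1−.

[Ti(bipy)2Br(OH)][Rh(bipy)(C2O4)2]2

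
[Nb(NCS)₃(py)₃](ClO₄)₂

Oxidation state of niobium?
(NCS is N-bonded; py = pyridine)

2 perchlorate outside the brackets (-1 each) → the complex ion is 2+.
Ligand charges: 3×NCS = -3; 3×py neutral; sum -3.
Nb + (-3) = 2+ ⇒ Nb is +5.

+5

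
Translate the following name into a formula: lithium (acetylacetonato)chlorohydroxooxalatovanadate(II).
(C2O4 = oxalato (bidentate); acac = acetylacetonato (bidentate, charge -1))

Li3[V(acac)(C2O4)Cl(OH)]

Ligands: 1 hydroxo (OH, -1), 1 oxalato (C2O4, -2), 1 chloro (Cl, -1), 1 acetylacetonato (acac, -1). Ligand charge sum = -5.
Charge balance with lithium (+1) requires 1 complex ion per 3 lithium.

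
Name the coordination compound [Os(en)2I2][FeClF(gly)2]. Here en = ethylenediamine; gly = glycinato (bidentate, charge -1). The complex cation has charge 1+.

bis(ethylenediamine)diiodoosmium(III) chlorofluorobis(glycinato)ferrate(III)

Both ions are complex: the cation is named first with the plain metal name, the anion second with the -ate form; each ion's ligands are alphabetised independently.
The complex cation is given as 1+; its ligand charges sum to -2, so Os = +3.
A 1:1 salt means the anion carries the equal and opposite charge, 1−.
Anion: ligand charges sum to -4; for the ion to be 1−, Fe = +3.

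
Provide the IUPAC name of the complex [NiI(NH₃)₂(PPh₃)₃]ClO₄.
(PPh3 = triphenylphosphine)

diammineiodotris(triphenylphosphine)nickel(II) perchlorate

The 1 perchlorate counter-ion carries a total charge of -1, so each complex ion is 1+.
Ligand charges: 1×iodo (-1 each), 2×ammine (neutral), 3×triphenylphosphine (neutral); total -1. So Ni + (-1) = 1+, giving Ni = +2.
Ligands are named alphabetically: ammine before iodo before triphenylphosphine.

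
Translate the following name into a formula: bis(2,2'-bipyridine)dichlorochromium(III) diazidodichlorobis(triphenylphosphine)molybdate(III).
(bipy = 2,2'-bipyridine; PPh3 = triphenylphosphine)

[Cr(bipy)2Cl2][MoCl2(N3)2(PPh3)2]

Cation [Cr…]: ligand charges -2, Cr(III) ⇒ ion charge 1+.
Anion [Mo…]: ligand charges -4, Mo(III) ⇒ ion charge 1−.
One 1+ cation balances one 1− anion.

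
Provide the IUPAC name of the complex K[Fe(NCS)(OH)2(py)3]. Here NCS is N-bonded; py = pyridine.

The 1 potassium counter-ion carries a total charge of +1, so each complex ion is 1−.
Ligand charges: 1×isothiocyanato (-1 each), 3×pyridine (neutral), 2×hydroxo (-1 each); total -3. So Fe + (-3) = 1−, giving Fe = +2.
The complex ion is anionic, so iron takes the -ate form ferrate(II).

potassium dihydroxoisothiocyanatotris(pyridine)ferrate(II)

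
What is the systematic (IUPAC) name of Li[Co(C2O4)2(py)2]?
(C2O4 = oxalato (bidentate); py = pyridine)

The 1 lithium counter-ion carries a total charge of +1, so each complex ion is 1−.
Ligand charges: 2×oxalato (-2 each), 2×pyridine (neutral); total -4. So Co + (-4) = 1−, giving Co = +3.
The complex ion is anionic, so cobalt takes the -ate form cobaltate(III).

lithium dioxalatobis(pyridine)cobaltate(III)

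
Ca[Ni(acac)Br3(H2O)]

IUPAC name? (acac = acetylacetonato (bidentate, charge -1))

The 1 calcium counter-ion carries a total charge of +2, so each complex ion is 2−.
Ligand charges: 1×acetylacetonato (-1 each), 1×aqua (neutral), 3×bromo (-1 each); total -4. So Ni + (-4) = 2−, giving Ni = +2.
Ligands are named alphabetically: acetylacetonato before aqua before bromo.
The complex ion is anionic, so nickel takes the -ate form nickelate(II).

calcium (acetylacetonato)aquatribromonickelate(II)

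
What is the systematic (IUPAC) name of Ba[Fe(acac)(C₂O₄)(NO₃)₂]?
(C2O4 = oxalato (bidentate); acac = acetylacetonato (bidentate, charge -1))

The 1 barium counter-ion carries a total charge of +2, so each complex ion is 2−.
Ligand charges: 2×nitrato (-1 each), 1×oxalato (-2 each), 1×acetylacetonato (-1 each); total -5. So Fe + (-5) = 2−, giving Fe = +3.
The complex ion is anionic, so iron takes the -ate form ferrate(III).

barium (acetylacetonato)dinitratooxalatoferrate(III)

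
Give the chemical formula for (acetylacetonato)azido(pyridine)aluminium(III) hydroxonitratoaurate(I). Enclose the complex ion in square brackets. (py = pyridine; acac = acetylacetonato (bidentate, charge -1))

Cation [Al…]: ligand charges -2, Al(III) ⇒ ion charge 1+.
Anion [Au…]: ligand charges -2, Au(I) ⇒ ion charge 1−.

[Al(acac)(N3)(py)][Au(NO3)(OH)]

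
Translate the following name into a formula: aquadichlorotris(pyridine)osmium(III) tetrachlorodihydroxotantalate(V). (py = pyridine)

[OsCl2(H2O)(py)3][TaCl4(OH)2]

Cation [Os…]: ligand charges -2, Os(III) ⇒ ion charge 1+.
Anion [Ta…]: ligand charges -6, Ta(V) ⇒ ion charge 1−.
One 1+ cation balances one 1− anion.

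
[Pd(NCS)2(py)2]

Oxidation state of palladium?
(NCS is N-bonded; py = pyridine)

+2

No counter-ion: the bracketed complex is neutral.
Ligand charges: 2×NCS = -2; 2×py neutral; sum -2.
Pd + (-2) = 0 ⇒ Pd is +2.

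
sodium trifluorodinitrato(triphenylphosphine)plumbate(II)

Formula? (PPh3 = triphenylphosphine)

Na3[PbF3(NO3)2(PPh3)]

Ligands: 1 triphenylphosphine (PPh3, neutral), 3 fluoro (F, -1), 2 nitrato (NO3, -1). Ligand charge sum = -5.
With Pb in oxidation state +2, the complex ion is [Pb...]^3−.
Charge balance with sodium (+1) requires 1 complex ion per 3 sodium.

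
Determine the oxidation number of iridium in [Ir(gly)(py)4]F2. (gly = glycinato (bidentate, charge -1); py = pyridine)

+3

2 fluoride outside the brackets (-1 each) → the complex ion is 2+.
Ligand charges: 1×gly = -1; 4×py neutral; sum -1.
Ir + (-1) = 2+ ⇒ Ir is +3.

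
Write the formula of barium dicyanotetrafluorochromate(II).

Ba2[Cr(CN)2F4]

Ligands: 4 fluoro (F, -1), 2 cyano (CN, -1). Ligand charge sum = -6.
Charge balance with barium (+2) requires 1 complex ion per 2 barium.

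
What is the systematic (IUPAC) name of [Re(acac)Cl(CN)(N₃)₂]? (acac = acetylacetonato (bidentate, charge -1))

(acetylacetonato)diazidochlorocyanorhenium(V)

There is no counter-ion, so the complex is neutral overall.
Ligand charges: 1×acetylacetonato (-1 each), 2×azido (-1 each), 1×cyano (-1 each), 1×chloro (-1 each); total -5. So Re + (-5) = 0, giving Re = +5.
Ligands are named alphabetically: acetylacetonato before azido before chloro before cyano.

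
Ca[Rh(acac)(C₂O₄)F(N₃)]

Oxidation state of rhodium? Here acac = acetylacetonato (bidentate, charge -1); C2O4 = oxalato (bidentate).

1 calcium outside the brackets (+2 each) → the complex ion is 2−.
Ligand charges: 1×F = -1; 1×acac = -1; 1×C2O4 = -2; 1×N3 = -1; sum -5.
Rh + (-5) = 2− ⇒ Rh is +3.

+3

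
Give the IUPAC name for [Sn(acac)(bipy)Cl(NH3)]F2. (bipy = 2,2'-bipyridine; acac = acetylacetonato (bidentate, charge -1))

(acetylacetonato)ammine(2,2'-bipyridine)chlorotin(IV) fluoride

The 2 fluoride counter-ions carry a total charge of -2, so each complex ion is 2+.
Ligand charges: 1×2,2'-bipyridine (neutral), 1×ammine (neutral), 1×chloro (-1 each), 1×acetylacetonato (-1 each); total -2. So Sn + (-2) = 2+, giving Sn = +4.
Ligands are named alphabetically: acetylacetonato before ammine before bipyridine before chloro.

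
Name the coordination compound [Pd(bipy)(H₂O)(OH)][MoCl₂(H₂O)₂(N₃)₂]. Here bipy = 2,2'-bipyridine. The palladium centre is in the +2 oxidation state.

aqua(2,2'-bipyridine)hydroxopalladium(II) diaquadiazidodichloromolybdate(III)

Both ions are complex: the cation is named first with the plain metal name, the anion second with the -ate form; each ion's ligands are alphabetised independently.
Pd is given as +2; the cation's ligand charges sum to -1, so the complex cation is 1+.
A 1:1 salt means the anion carries the equal and opposite charge, 1−.
Anion: ligand charges sum to -4; for the ion to be 1−, Mo = +3.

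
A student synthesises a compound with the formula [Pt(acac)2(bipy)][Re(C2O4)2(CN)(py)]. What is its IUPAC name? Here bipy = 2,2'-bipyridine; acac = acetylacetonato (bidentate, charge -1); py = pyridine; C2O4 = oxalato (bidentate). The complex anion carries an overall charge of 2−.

bis(acetylacetonato)(2,2'-bipyridine)platinum(IV) cyanodioxalato(pyridine)rhenate(III)

Both ions are complex: the cation is named first with the plain metal name, the anion second with the -ate form; each ion's ligands are alphabetised independently.
The complex anion is given as 2−; its ligand charges sum to -5, so Re = +3.
A 1:1 salt means the cation carries the equal and opposite charge, 2+.
Cation: ligand charges sum to -2; for the ion to be 2+, Pt = +4.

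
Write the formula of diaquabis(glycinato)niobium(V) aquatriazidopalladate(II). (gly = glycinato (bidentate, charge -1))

[Nb(gly)2(H2O)2][Pd(H2O)(N3)3]3

Cation [Nb…]: ligand charges -2, Nb(V) ⇒ ion charge 3+.
Anion [Pd…]: ligand charges -3, Pd(II) ⇒ ion charge 1−.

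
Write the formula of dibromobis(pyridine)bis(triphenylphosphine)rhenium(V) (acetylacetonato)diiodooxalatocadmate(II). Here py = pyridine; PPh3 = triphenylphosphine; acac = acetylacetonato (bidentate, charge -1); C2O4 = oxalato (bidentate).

Cation [Re…]: ligand charges -2, Re(V) ⇒ ion charge 3+.
Anion [Cd…]: ligand charges -5, Cd(II) ⇒ ion charge 3−.

[ReBr2(PPh3)2(py)2][Cd(acac)(C2O4)I2]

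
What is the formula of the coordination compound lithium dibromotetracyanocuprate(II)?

Li4[CuBr2(CN)4]

Ligands: 4 cyano (CN, -1), 2 bromo (Br, -1). Ligand charge sum = -6.
With Cu in oxidation state +2, the complex ion is [Cu...]^4−.
Charge balance with lithium (+1) requires 1 complex ion per 4 lithium.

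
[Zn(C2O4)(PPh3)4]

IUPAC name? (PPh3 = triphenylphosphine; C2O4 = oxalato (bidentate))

There is no counter-ion, so the complex is neutral overall.
Ligand charges: 4×triphenylphosphine (neutral), 1×oxalato (-2 each); total -2. So Zn + (-2) = 0, giving Zn = +2.
Ligands are named alphabetically: oxalato before triphenylphosphine.

oxalatotetrakis(triphenylphosphine)zinc(II)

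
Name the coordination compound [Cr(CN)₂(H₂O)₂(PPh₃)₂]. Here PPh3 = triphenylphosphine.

diaquadicyanobis(triphenylphosphine)chromium(II)

There is no counter-ion, so the complex is neutral overall.
Ligand charges: 2×aqua (neutral), 2×triphenylphosphine (neutral), 2×cyano (-1 each); total -2. So Cr + (-2) = 0, giving Cr = +2.
Ligands are named alphabetically: aqua before cyano before triphenylphosphine.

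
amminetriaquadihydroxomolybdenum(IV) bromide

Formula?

[Mo(H2O)3(NH3)(OH)2]Br2

Ligands: 3 aqua (H2O, neutral), 1 ammine (NH3, neutral), 2 hydroxo (OH, -1). Ligand charge sum = -2.
Charge balance with bromide (-1) requires 1 complex ion per 2 bromide.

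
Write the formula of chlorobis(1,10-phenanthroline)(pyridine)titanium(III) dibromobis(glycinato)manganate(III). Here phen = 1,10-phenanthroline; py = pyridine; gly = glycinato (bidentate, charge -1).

[TiCl(phen)2(py)][MnBr2(gly)2]2

Cation [Ti…]: ligand charges -1, Ti(III) ⇒ ion charge 2+.
Anion [Mn…]: ligand charges -4, Mn(III) ⇒ ion charge 1−.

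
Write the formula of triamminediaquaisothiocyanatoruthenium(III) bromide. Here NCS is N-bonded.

Ligands: 1 isothiocyanato (NCS, -1), 2 aqua (H2O, neutral), 3 ammine (NH3, neutral). Ligand charge sum = -1.
Charge balance with bromide (-1) requires 1 complex ion per 2 bromide.

[Ru(H2O)2(NCS)(NH3)3]Br2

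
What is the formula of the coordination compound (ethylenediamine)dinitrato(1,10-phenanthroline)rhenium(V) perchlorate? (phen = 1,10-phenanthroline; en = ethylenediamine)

[Re(en)(NO3)2(phen)](ClO4)3

Ligands: 1 1,10-phenanthroline (phen, neutral), 2 nitrato (NO3, -1), 1 ethylenediamine (en, neutral). Ligand charge sum = -2.
With Re in oxidation state +5, the complex ion is [Re...]^3+.
Charge balance with perchlorate (-1) requires 1 complex ion per 3 perchlorate.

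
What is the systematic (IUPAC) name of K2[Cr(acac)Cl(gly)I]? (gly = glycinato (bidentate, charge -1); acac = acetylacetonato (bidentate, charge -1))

potassium (acetylacetonato)chloro(glycinato)iodochromate(II)

The 2 potassium counter-ions carry a total charge of +2, so each complex ion is 2−.
Ligand charges: 1×glycinato (-1 each), 1×iodo (-1 each), 1×acetylacetonato (-1 each), 1×chloro (-1 each); total -4. So Cr + (-4) = 2−, giving Cr = +2.
Ligands are named alphabetically: acetylacetonato before chloro before glycinato before iodo.
The complex ion is anionic, so chromium takes the -ate form chromate(II).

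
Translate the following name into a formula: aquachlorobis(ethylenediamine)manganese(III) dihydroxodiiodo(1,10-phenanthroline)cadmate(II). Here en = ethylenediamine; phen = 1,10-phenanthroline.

[MnCl(en)2(H2O)][CdI2(OH)2(phen)]

Cation [Mn…]: ligand charges -1, Mn(III) ⇒ ion charge 2+.
Anion [Cd…]: ligand charges -4, Cd(II) ⇒ ion charge 2−.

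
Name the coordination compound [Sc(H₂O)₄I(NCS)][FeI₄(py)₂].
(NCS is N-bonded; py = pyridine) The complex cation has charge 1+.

The complex cation is given as 1+; its ligand charges sum to -2, so Sc = +3.
A 1:1 salt means the anion carries the equal and opposite charge, 1−.
Anion: ligand charges sum to -4; for the ion to be 1−, Fe = +3.

tetraaquaiodoisothiocyanatoscandium(III) tetraiodobis(pyridine)ferrate(III)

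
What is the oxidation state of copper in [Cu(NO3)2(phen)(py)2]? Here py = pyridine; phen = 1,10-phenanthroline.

No counter-ion: the bracketed complex is neutral.
Ligand charges: 2×py neutral; 1×phen neutral; 2×NO3 = -2; sum -2.
Cu + (-2) = 0 ⇒ Cu is +2.

+2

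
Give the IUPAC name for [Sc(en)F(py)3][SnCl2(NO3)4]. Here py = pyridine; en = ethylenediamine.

Both ions are complex: the cation is named first with the plain metal name, the anion second with the -ate form; each ion's ligands are alphabetised independently.
Scandium is always +3 in its complexes; the cation's ligand charges sum to -1, so the complex cation is 2+.
A 1:1 salt means the anion carries the equal and opposite charge, 2−.
Anion: ligand charges sum to -6; for the ion to be 2−, Sn = +4.

(ethylenediamine)fluorotris(pyridine)scandium(III) dichlorotetranitratostannate(IV)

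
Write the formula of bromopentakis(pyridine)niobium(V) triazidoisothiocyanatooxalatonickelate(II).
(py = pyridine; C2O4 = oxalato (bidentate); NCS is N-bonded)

[NbBr(py)5][Ni(C2O4)(N3)3(NCS)]

Cation [Nb…]: ligand charges -1, Nb(V) ⇒ ion charge 4+.
Anion [Ni…]: ligand charges -6, Ni(II) ⇒ ion charge 4−.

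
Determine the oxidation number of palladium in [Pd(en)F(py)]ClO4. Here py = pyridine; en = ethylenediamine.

+2

1 perchlorate outside the brackets (-1 each) → the complex ion is 1+.
Ligand charges: 1×py neutral; 1×en neutral; 1×F = -1; sum -1.
Pd + (-1) = 1+ ⇒ Pd is +2.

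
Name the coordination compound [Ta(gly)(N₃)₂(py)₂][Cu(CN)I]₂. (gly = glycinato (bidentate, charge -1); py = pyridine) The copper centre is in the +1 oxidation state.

diazido(glycinato)bis(pyridine)tantalum(V) cyanoiodocuprate(I)

Both ions are complex: the cation is named first with the plain metal name, the anion second with the -ate form; each ion's ligands are alphabetised independently.
Cu is given as +1; the anion's ligand charges sum to -2, so the complex anion is 1−.
With 2 anions per cation, the cation must be 2×1 = 2+.
Cation: ligand charges sum to -3; for the ion to be 2+, Ta = +5.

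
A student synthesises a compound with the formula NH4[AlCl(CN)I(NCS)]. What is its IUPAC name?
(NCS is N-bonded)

ammonium chlorocyanoiodoisothiocyanatoaluminate(III)

The 1 ammonium counter-ion carries a total charge of +1, so each complex ion is 1−.
Ligand charges: 1×isothiocyanato (-1 each), 1×cyano (-1 each), 1×chloro (-1 each), 1×iodo (-1 each); total -4. So Al + (-4) = 1−, giving Al = +3.
The complex ion is anionic, so aluminium takes the -ate form aluminate(III).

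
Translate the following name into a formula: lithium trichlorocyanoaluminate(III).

Ligands: 1 cyano (CN, -1), 3 chloro (Cl, -1). Ligand charge sum = -4.
With Al in oxidation state +3, the complex ion is [Al...]^1−.
Charge balance with lithium (+1) requires 1 complex ion per 1 lithium.

Li[AlCl3(CN)]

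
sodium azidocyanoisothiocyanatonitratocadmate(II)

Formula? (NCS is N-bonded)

Ligands: 1 nitrato (NO3, -1), 1 isothiocyanato (NCS, -1), 1 cyano (CN, -1), 1 azido (N3, -1). Ligand charge sum = -4.
With Cd in oxidation state +2, the complex ion is [Cd...]^2−.
Charge balance with sodium (+1) requires 1 complex ion per 2 sodium.

Na2[Cd(CN)(N3)(NCS)(NO3)]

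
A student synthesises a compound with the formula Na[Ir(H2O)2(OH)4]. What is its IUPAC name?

sodium diaquatetrahydroxoiridate(III)

The 1 sodium counter-ion carries a total charge of +1, so each complex ion is 1−.
Ligand charges: 2×aqua (neutral), 4×hydroxo (-1 each); total -4. So Ir + (-4) = 1−, giving Ir = +3.
Ligands are named alphabetically: aqua before hydroxo.
The complex ion is anionic, so iridium takes the -ate form iridate(III).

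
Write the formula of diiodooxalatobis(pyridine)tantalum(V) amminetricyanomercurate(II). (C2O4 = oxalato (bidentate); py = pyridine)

Cation [Ta…]: ligand charges -4, Ta(V) ⇒ ion charge 1+.
Anion [Hg…]: ligand charges -3, Hg(II) ⇒ ion charge 1−.
One 1+ cation balances one 1− anion.

[Ta(C2O4)I2(py)2][Hg(CN)3(NH3)]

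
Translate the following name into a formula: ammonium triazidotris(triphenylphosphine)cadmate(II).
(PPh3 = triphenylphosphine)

Ligands: 3 triphenylphosphine (PPh3, neutral), 3 azido (N3, -1). Ligand charge sum = -3.
With Cd in oxidation state +2, the complex ion is [Cd...]^1−.
Charge balance with ammonium (+1) requires 1 complex ion per 1 ammonium.

NH4[Cd(N3)3(PPh3)3]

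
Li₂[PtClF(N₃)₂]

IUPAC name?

The 2 lithium counter-ions carry a total charge of +2, so each complex ion is 2−.
Ligand charges: 1×chloro (-1 each), 2×azido (-1 each), 1×fluoro (-1 each); total -4. So Pt + (-4) = 2−, giving Pt = +2.
Ligands are named alphabetically: azido before chloro before fluoro.
The complex ion is anionic, so platinum takes the -ate form platinate(II).

lithium diazidochlorofluoroplatinate(II)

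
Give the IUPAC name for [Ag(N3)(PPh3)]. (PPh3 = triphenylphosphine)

There is no counter-ion, so the complex is neutral overall.
Ligand charges: 1×triphenylphosphine (neutral), 1×azido (-1 each); total -1. So Ag + (-1) = 0, giving Ag = +1.
Ligands are named alphabetically: azido before triphenylphosphine.

azido(triphenylphosphine)silver(I)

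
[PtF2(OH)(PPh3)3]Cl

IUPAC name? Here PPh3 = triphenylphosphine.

The 1 chloride counter-ion carries a total charge of -1, so each complex ion is 1+.
Ligand charges: 1×hydroxo (-1 each), 3×triphenylphosphine (neutral), 2×fluoro (-1 each); total -3. So Pt + (-3) = 1+, giving Pt = +4.
Ligands are named alphabetically: fluoro before hydroxo before triphenylphosphine.

difluorohydroxotris(triphenylphosphine)platinum(IV) chloride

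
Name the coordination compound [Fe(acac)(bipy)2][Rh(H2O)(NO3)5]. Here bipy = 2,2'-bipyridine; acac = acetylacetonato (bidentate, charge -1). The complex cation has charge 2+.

(acetylacetonato)bis(2,2'-bipyridine)iron(III) aquapentanitratorhodate(III)

The complex cation is given as 2+; its ligand charges sum to -1, so Fe = +3.
A 1:1 salt means the anion carries the equal and opposite charge, 2−.
Anion: ligand charges sum to -5; for the ion to be 2−, Rh = +3.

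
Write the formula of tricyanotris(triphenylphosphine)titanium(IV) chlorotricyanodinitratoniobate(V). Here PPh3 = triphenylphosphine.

Cation [Ti…]: ligand charges -3, Ti(IV) ⇒ ion charge 1+.
Anion [Nb…]: ligand charges -6, Nb(V) ⇒ ion charge 1−.

[Ti(CN)3(PPh3)3][NbCl(CN)3(NO3)2]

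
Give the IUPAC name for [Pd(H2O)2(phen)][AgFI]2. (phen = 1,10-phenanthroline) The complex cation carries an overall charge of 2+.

The complex cation is given as 2+; its ligand charges sum to 0, so Pd = +2.
With 2 anions per cation, each anion must be 2/2 = 1−.
Anion: ligand charges sum to -2; for the ion to be 1−, Ag = +1.

diaqua(1,10-phenanthroline)palladium(II) fluoroiodoargentate(I)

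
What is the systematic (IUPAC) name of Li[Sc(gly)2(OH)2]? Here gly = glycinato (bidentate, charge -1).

The 1 lithium counter-ion carries a total charge of +1, so each complex ion is 1−.
Ligand charges: 2×hydroxo (-1 each), 2×glycinato (-1 each); total -4. So Sc + (-4) = 1−, giving Sc = +3.
Ligands are named alphabetically: glycinato before hydroxo.
The complex ion is anionic, so scandium takes the -ate form scandate(III).

lithium bis(glycinato)dihydroxoscandate(III)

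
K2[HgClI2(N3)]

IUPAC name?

The 2 potassium counter-ions carry a total charge of +2, so each complex ion is 2−.
Ligand charges: 1×chloro (-1 each), 2×iodo (-1 each), 1×azido (-1 each); total -4. So Hg + (-4) = 2−, giving Hg = +2.
The complex ion is anionic, so mercury takes the -ate form mercurate(II).

potassium azidochlorodiiodomercurate(II)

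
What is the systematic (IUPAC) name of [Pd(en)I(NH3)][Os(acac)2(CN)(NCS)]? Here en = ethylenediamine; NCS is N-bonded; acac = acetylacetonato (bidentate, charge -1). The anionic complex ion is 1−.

ammine(ethylenediamine)iodopalladium(II) bis(acetylacetonato)cyanoisothiocyanatoosmate(III)

Both ions are complex: the cation is named first with the plain metal name, the anion second with the -ate form; each ion's ligands are alphabetised independently.
The complex anion is given as 1−; its ligand charges sum to -4, so Os = +3.
A 1:1 salt means the cation carries the equal and opposite charge, 1+.
Cation: ligand charges sum to -1; for the ion to be 1+, Pd = +2.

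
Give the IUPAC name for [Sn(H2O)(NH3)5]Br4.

The 4 bromide counter-ions carry a total charge of -4, so each complex ion is 4+.
Ligand charges: 1×aqua (neutral), 5×ammine (neutral); total 0. So Sn + (0) = 4+, giving Sn = +4.
Ligands are named alphabetically: ammine before aqua.

pentaammineaquatin(IV) bromide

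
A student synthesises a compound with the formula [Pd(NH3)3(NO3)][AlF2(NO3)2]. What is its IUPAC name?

triamminenitratopalladium(II) difluorodinitratoaluminate(III)

Aluminium is always +3 in its complexes; the anion's ligand charges sum to -4, so the complex anion is 1−.
A 1:1 salt means the cation carries the equal and opposite charge, 1+.
Cation: ligand charges sum to -1; for the ion to be 1+, Pd = +2.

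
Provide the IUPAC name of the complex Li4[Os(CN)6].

lithium hexacyanoosmate(II)

The 4 lithium counter-ions carry a total charge of +4, so each complex ion is 4−.
Ligand charges: 6×cyano (-1 each); total -6. So Os + (-6) = 4−, giving Os = +2.
The complex ion is anionic, so osmium takes the -ate form osmate(II).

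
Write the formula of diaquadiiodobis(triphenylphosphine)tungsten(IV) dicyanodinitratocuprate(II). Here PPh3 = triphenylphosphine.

[W(H2O)2I2(PPh3)2][Cu(CN)2(NO3)2]

Cation [W…]: ligand charges -2, W(IV) ⇒ ion charge 2+.
Anion [Cu…]: ligand charges -4, Cu(II) ⇒ ion charge 2−.
One 2+ cation balances one 2− anion.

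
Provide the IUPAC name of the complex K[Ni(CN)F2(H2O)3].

The 1 potassium counter-ion carries a total charge of +1, so each complex ion is 1−.
Ligand charges: 2×fluoro (-1 each), 1×cyano (-1 each), 3×aqua (neutral); total -3. So Ni + (-3) = 1−, giving Ni = +2.
The complex ion is anionic, so nickel takes the -ate form nickelate(II).

potassium triaquacyanodifluoronickelate(II)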